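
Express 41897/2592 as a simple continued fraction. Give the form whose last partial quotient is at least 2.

[16; 6, 10, 8, 2, 2]

41897 = 16·2592 + 425
2592 = 6·425 + 42
425 = 10·42 + 5
42 = 8·5 + 2
5 = 2·2 + 1
2 = 2·1 + 0  (stop)
So 41897/2592 = [16; 6, 10, 8, 2, 2].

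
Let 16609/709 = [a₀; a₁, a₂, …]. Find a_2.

16609 = 23·709 + 302   →  a_0 = 23
709 = 2·302 + 105   →  a_1 = 2
302 = 2·105 + 92   →  a_2 = 2

2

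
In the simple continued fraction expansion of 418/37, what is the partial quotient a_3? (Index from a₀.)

418 = 11·37 + 11   →  a_0 = 11
37 = 3·11 + 4   →  a_1 = 3
11 = 2·4 + 3   →  a_2 = 2
4 = 1·3 + 1   →  a_3 = 1

1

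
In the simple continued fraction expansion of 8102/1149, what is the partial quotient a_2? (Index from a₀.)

8102 = 7·1149 + 59   →  a_0 = 7
1149 = 19·59 + 28   →  a_1 = 19
59 = 2·28 + 3   →  a_2 = 2

2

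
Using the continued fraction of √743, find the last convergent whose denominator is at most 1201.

22924/841

√743 = [27; 3, 1, 7, 27, 7, 1, 3, 54, …] (period length 8).
Convergents:
  p_0/q_0 = 27/1
  p_1/q_1 = 82/3
  p_2/q_2 = 109/4
  p_3/q_3 = 845/31
  p_4/q_4 = 22924/841
  p_5/q_5 = 161313/5918
q_4 = 841 ≤ 1201 < 5918 = q_5, so the answer is 22924/841.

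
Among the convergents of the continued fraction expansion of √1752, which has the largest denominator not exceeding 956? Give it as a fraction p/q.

24570/587

√1752 = [41; 1, 5, 1, 82, …] (period length 4).
Convergents:
  p_0/q_0 = 41/1
  p_1/q_1 = 42/1
  p_2/q_2 = 251/6
  p_3/q_3 = 293/7
  p_4/q_4 = 24277/580
  p_5/q_5 = 24570/587
  p_6/q_6 = 147127/3515
q_5 = 587 ≤ 956 < 3515 = q_6, so the answer is 24570/587.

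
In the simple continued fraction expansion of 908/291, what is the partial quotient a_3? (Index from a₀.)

908 = 3·291 + 35   →  a_0 = 3
291 = 8·35 + 11   →  a_1 = 8
35 = 3·11 + 2   →  a_2 = 3
11 = 5·2 + 1   →  a_3 = 5

5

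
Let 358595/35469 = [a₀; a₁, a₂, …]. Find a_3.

19

358595 = 10·35469 + 3905   →  a_0 = 10
35469 = 9·3905 + 324   →  a_1 = 9
3905 = 12·324 + 17   →  a_2 = 12
324 = 19·17 + 1   →  a_3 = 19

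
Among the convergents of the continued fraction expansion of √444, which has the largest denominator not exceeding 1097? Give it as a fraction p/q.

12411/589

√444 = [21; 14, 42, …] (period length 2).
Convergents:
  p_0/q_0 = 21/1
  p_1/q_1 = 295/14
  p_2/q_2 = 12411/589
  p_3/q_3 = 174049/8260
q_2 = 589 ≤ 1097 < 8260 = q_3, so the answer is 12411/589.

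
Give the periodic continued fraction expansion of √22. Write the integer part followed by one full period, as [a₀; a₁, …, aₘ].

[4; 1, 2, 4, 2, 1, 8]

a₀ = ⌊√22⌋ = 4.
With m₀=0, d₀=1 and mₖ₊₁ = dₖaₖ − mₖ, dₖ₊₁ = (n − mₖ₊₁²)/dₖ, aₖ₊₁ = ⌊(a₀+mₖ₊₁)/dₖ₊₁⌋:
  k=1: m=4, d=6, a=1
  k=2: m=2, d=3, a=2
  k=3: m=4, d=2, a=4
  k=4: m=4, d=3, a=2
  k=5: m=2, d=6, a=1
  k=6: m=4, d=1, a=8
d=1 and a=2a₀=8 at k=6, so the next step gives (m, d) = (4, 6) again — its k=1 value — and the period has length 6.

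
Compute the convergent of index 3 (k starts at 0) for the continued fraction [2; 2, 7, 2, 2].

79/32

Using pₖ = aₖpₖ₋₁ + pₖ₋₂, qₖ = aₖqₖ₋₁ + qₖ₋₂ (with p₋₁=1, p₋₂=0, q₋₁=0, q₋₂=1):
  k=0: a=2, p=2, q=1
  k=1: a=2, p=5, q=2
  k=2: a=7, p=37, q=15
  k=3: a=2, p=79, q=32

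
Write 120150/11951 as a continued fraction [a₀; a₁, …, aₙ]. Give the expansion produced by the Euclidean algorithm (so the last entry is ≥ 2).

120150 = 10×11951 + 640
11951 = 18×640 + 431
640 = 1×431 + 209
431 = 2×209 + 13
209 = 16×13 + 1
13 = 13×1 + 0  (stop)
So 120150/11951 = [10; 18, 1, 2, 16, 13].

[10; 18, 1, 2, 16, 13]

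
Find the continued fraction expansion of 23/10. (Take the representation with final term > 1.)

23 = 2·10 + 3
10 = 3·3 + 1
3 = 3·1 + 0  (stop)
So 23/10 = [2; 3, 3].

[2; 3, 3]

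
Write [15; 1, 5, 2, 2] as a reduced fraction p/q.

Using pₖ = aₖpₖ₋₁ + pₖ₋₂ and qₖ = aₖqₖ₋₁ + qₖ₋₂:
  k=0: a=15, p=15, q=1
  k=1: a=1, p=16, q=1
  k=2: a=5, p=95, q=6
  k=3: a=2, p=206, q=13
  k=4: a=2, p=507, q=32

507/32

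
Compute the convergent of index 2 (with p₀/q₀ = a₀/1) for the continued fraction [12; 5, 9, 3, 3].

Using pₖ = aₖpₖ₋₁ + pₖ₋₂, qₖ = aₖqₖ₋₁ + qₖ₋₂ (with p₋₁=1, p₋₂=0, q₋₁=0, q₋₂=1):
  k=0: a=12, p=12, q=1
  k=1: a=5, p=61, q=5
  k=2: a=9, p=561, q=46

561/46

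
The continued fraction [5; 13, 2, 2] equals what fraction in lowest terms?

340/67

Using pₖ = aₖpₖ₋₁ + pₖ₋₂ and qₖ = aₖqₖ₋₁ + qₖ₋₂:
  k=0: a=5, p=5, q=1
  k=1: a=13, p=66, q=13
  k=2: a=2, p=137, q=27
  k=3: a=2, p=340, q=67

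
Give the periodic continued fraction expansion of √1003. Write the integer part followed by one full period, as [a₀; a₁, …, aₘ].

[31; 1, 2, 31, 2, 1, 62]

a₀ = ⌊√1003⌋ = 31.
With m₀=0, d₀=1 and mₖ₊₁ = dₖaₖ − mₖ, dₖ₊₁ = (n − mₖ₊₁²)/dₖ, aₖ₊₁ = ⌊(a₀+mₖ₊₁)/dₖ₊₁⌋:
  k=1: m=31, d=42, a=1
  k=2: m=11, d=21, a=2
  k=3: m=31, d=2, a=31
  k=4: m=31, d=21, a=2
  k=5: m=11, d=42, a=1
  k=6: m=31, d=1, a=62
d=1 and a=2a₀=62 at k=6, so the next step gives (m, d) = (31, 42) again — its k=1 value — and the period has length 6.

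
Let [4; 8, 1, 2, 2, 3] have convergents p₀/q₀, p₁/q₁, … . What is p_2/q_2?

37/9

Using pₖ = aₖpₖ₋₁ + pₖ₋₂, qₖ = aₖqₖ₋₁ + qₖ₋₂ (with p₋₁=1, p₋₂=0, q₋₁=0, q₋₂=1):
  k=0: a=4, p=4, q=1
  k=1: a=8, p=33, q=8
  k=2: a=1, p=37, q=9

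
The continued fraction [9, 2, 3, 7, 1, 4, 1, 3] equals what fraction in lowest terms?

Fold from the inside: start with 3/1.
  1 + 1/3 = 4/3
  4 + 3/4 = 19/4
  1 + 4/19 = 23/19
  7 + 19/23 = 180/23
  3 + 23/180 = 563/180
  2 + 180/563 = 1306/563
  9 + 563/1306 = 12317/1306

12317/1306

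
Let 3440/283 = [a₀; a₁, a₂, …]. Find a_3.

3

3440 = 12·283 + 44   →  a_0 = 12
283 = 6·44 + 19   →  a_1 = 6
44 = 2·19 + 6   →  a_2 = 2
19 = 3·6 + 1   →  a_3 = 3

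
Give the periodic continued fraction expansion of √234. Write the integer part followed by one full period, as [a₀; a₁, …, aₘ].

[15; 3, 2, 1, 2, 1, 2, 3, 30]

a₀ = ⌊√234⌋ = 15.
With m₀=0, d₀=1 and mₖ₊₁ = dₖaₖ − mₖ, dₖ₊₁ = (n − mₖ₊₁²)/dₖ, aₖ₊₁ = ⌊(a₀+mₖ₊₁)/dₖ₊₁⌋:
  k=1: m=15, d=9, a=3
  k=2: m=12, d=10, a=2
  k=3: m=8, d=17, a=1
  k=4: m=9, d=9, a=2
  k=5: m=9, d=17, a=1
  k=6: m=8, d=10, a=2
  k=7: m=12, d=9, a=3
  k=8: m=15, d=1, a=30
d=1 and a=2a₀=30 at k=8, so the next step gives (m, d) = (15, 9) again — its k=1 value — and the period has length 8.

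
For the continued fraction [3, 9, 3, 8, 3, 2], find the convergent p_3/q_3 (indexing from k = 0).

724/233

Using pₖ = aₖpₖ₋₁ + pₖ₋₂, qₖ = aₖqₖ₋₁ + qₖ₋₂ (with p₋₁=1, p₋₂=0, q₋₁=0, q₋₂=1):
  k=0: a=3, p=3, q=1
  k=1: a=9, p=28, q=9
  k=2: a=3, p=87, q=28
  k=3: a=8, p=724, q=233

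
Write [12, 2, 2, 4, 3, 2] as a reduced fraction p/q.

Using pₖ = aₖpₖ₋₁ + pₖ₋₂ and qₖ = aₖqₖ₋₁ + qₖ₋₂:
  k=0: a=12, p=12, q=1
  k=1: a=2, p=25, q=2
  k=2: a=2, p=62, q=5
  k=3: a=4, p=273, q=22
  k=4: a=3, p=881, q=71
  k=5: a=2, p=2035, q=164

2035/164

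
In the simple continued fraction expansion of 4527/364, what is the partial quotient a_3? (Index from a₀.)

2

4527 = 12·364 + 159   →  a_0 = 12
364 = 2·159 + 46   →  a_1 = 2
159 = 3·46 + 21   →  a_2 = 3
46 = 2·21 + 4   →  a_3 = 2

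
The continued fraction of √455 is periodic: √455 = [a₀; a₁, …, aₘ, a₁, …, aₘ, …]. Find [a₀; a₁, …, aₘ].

a₀ = ⌊√455⌋ = 21.
With m₀=0, d₀=1 and mₖ₊₁ = dₖaₖ − mₖ, dₖ₊₁ = (n − mₖ₊₁²)/dₖ, aₖ₊₁ = ⌊(a₀+mₖ₊₁)/dₖ₊₁⌋:
  k=1: m=21, d=14, a=3
  k=2: m=21, d=1, a=42
d=1 and a=2a₀=42 at k=2, so the next step gives (m, d) = (21, 14) again — its k=1 value — and the period has length 2.

[21; 3, 42]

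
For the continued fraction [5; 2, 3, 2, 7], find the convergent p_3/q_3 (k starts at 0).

Using pₖ = aₖpₖ₋₁ + pₖ₋₂, qₖ = aₖqₖ₋₁ + qₖ₋₂ (with p₋₁=1, p₋₂=0, q₋₁=0, q₋₂=1):
  k=0: a=5, p=5, q=1
  k=1: a=2, p=11, q=2
  k=2: a=3, p=38, q=7
  k=3: a=2, p=87, q=16

87/16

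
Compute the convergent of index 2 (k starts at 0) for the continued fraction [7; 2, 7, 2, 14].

112/15

Using pₖ = aₖpₖ₋₁ + pₖ₋₂, qₖ = aₖqₖ₋₁ + qₖ₋₂ (with p₋₁=1, p₋₂=0, q₋₁=0, q₋₂=1):
  k=0: a=7, p=7, q=1
  k=1: a=2, p=15, q=2
  k=2: a=7, p=112, q=15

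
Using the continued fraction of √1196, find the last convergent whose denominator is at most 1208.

√1196 = [34; 1, 1, 2, 1, 1, 68, …] (period length 6).
Convergents:
  p_0/q_0 = 34/1
  p_1/q_1 = 35/1
  p_2/q_2 = 69/2
  p_3/q_3 = 173/5
  p_4/q_4 = 242/7
  p_5/q_5 = 415/12
  p_6/q_6 = 28462/823
  p_7/q_7 = 28877/835
  p_8/q_8 = 57339/1658
q_7 = 835 ≤ 1208 < 1658 = q_8, so the answer is 28877/835.

28877/835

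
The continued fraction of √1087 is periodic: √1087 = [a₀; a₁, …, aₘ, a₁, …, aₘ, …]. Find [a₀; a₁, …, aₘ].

[32; 1, 31, 1, 64]

a₀ = ⌊√1087⌋ = 32.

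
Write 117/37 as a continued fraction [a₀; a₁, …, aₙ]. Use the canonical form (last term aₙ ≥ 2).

[3; 6, 6]

117 = 3·37 + 6
37 = 6·6 + 1
6 = 6·1 + 0  (stop)
So 117/37 = [3; 6, 6].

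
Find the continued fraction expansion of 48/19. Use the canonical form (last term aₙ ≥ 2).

48 = 2·19 + 10
19 = 1·10 + 9
10 = 1·9 + 1
9 = 9·1 + 0  (stop)
So 48/19 = [2; 1, 1, 9].

[2; 1, 1, 9]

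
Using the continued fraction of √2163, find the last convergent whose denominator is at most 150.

√2163 = [46; 1, 1, 30, 1, 1, 92, …] (period length 6).
Convergents:
  p_0/q_0 = 46/1
  p_1/q_1 = 47/1
  p_2/q_2 = 93/2
  p_3/q_3 = 2837/61
  p_4/q_4 = 2930/63
  p_5/q_5 = 5767/124
  p_6/q_6 = 533494/11471
q_5 = 124 ≤ 150 < 11471 = q_6, so the answer is 5767/124.

5767/124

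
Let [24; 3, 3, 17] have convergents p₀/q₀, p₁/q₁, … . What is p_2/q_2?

243/10

Using pₖ = aₖpₖ₋₁ + pₖ₋₂, qₖ = aₖqₖ₋₁ + qₖ₋₂ (with p₋₁=1, p₋₂=0, q₋₁=0, q₋₂=1):
  k=0: a=24, p=24, q=1
  k=1: a=3, p=73, q=3
  k=2: a=3, p=243, q=10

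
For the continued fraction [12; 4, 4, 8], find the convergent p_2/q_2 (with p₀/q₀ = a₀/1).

Using pₖ = aₖpₖ₋₁ + pₖ₋₂, qₖ = aₖqₖ₋₁ + qₖ₋₂ (with p₋₁=1, p₋₂=0, q₋₁=0, q₋₂=1):
  k=0: a=12, p=12, q=1
  k=1: a=4, p=49, q=4
  k=2: a=4, p=208, q=17

208/17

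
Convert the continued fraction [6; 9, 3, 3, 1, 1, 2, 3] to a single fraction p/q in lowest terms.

Fold from the inside: start with 3/1.
  2 + 1/3 = 7/3
  1 + 3/7 = 10/7
  1 + 7/10 = 17/10
  3 + 10/17 = 61/17
  3 + 17/61 = 200/61
  9 + 61/200 = 1861/200
  6 + 200/1861 = 11366/1861

11366/1861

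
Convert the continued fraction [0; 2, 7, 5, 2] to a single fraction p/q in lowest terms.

Using pₖ = aₖpₖ₋₁ + pₖ₋₂ and qₖ = aₖqₖ₋₁ + qₖ₋₂:
  k=0: a=0, p=0, q=1
  k=1: a=2, p=1, q=2
  k=2: a=7, p=7, q=15
  k=3: a=5, p=36, q=77
  k=4: a=2, p=79, q=169

79/169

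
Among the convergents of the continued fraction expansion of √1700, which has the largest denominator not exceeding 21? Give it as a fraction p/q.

536/13

√1700 = [41; 4, 3, 20, 3, 4, 82, …] (period length 6).
Convergents:
  p_0/q_0 = 41/1
  p_1/q_1 = 165/4
  p_2/q_2 = 536/13
  p_3/q_3 = 10885/264
q_2 = 13 ≤ 21 < 264 = q_3, so the answer is 536/13.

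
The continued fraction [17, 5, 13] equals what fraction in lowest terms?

Using pₖ = aₖpₖ₋₁ + pₖ₋₂ and qₖ = aₖqₖ₋₁ + qₖ₋₂:
  k=0: a=17, p=17, q=1
  k=1: a=5, p=86, q=5
  k=2: a=13, p=1135, q=66

1135/66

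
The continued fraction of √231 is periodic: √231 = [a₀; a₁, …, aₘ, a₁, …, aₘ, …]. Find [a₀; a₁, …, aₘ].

[15; 5, 30]

a₀ = ⌊√231⌋ = 15.
With m₀=0, d₀=1 and mₖ₊₁ = dₖaₖ − mₖ, dₖ₊₁ = (n − mₖ₊₁²)/dₖ, aₖ₊₁ = ⌊(a₀+mₖ₊₁)/dₖ₊₁⌋:
  k=1: m=15, d=6, a=5
  k=2: m=15, d=1, a=30
d=1 and a=2a₀=30 at k=2, so the next step gives (m, d) = (15, 6) again — its k=1 value — and the period has length 2.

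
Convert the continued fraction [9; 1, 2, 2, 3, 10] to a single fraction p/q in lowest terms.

Using pₖ = aₖpₖ₋₁ + pₖ₋₂ and qₖ = aₖqₖ₋₁ + qₖ₋₂:
  k=0: a=9, p=9, q=1
  k=1: a=1, p=10, q=1
  k=2: a=2, p=29, q=3
  k=3: a=2, p=68, q=7
  k=4: a=3, p=233, q=24
  k=5: a=10, p=2398, q=247

2398/247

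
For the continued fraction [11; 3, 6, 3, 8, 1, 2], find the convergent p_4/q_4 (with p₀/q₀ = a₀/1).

5647/499

Using pₖ = aₖpₖ₋₁ + pₖ₋₂, qₖ = aₖqₖ₋₁ + qₖ₋₂ (with p₋₁=1, p₋₂=0, q₋₁=0, q₋₂=1):
  k=0: a=11, p=11, q=1
  k=1: a=3, p=34, q=3
  k=2: a=6, p=215, q=19
  k=3: a=3, p=679, q=60
  k=4: a=8, p=5647, q=499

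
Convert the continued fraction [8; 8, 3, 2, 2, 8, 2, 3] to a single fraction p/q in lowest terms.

Using pₖ = aₖpₖ₋₁ + pₖ₋₂ and qₖ = aₖqₖ₋₁ + qₖ₋₂:
  k=0: a=8, p=8, q=1
  k=1: a=8, p=65, q=8
  k=2: a=3, p=203, q=25
  k=3: a=2, p=471, q=58
  k=4: a=2, p=1145, q=141
  k=5: a=8, p=9631, q=1186
  k=6: a=2, p=20407, q=2513
  k=7: a=3, p=70852, q=8725

70852/8725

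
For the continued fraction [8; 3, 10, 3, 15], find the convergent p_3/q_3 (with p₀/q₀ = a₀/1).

Using pₖ = aₖpₖ₋₁ + pₖ₋₂, qₖ = aₖqₖ₋₁ + qₖ₋₂ (with p₋₁=1, p₋₂=0, q₋₁=0, q₋₂=1):
  k=0: a=8, p=8, q=1
  k=1: a=3, p=25, q=3
  k=2: a=10, p=258, q=31
  k=3: a=3, p=799, q=96

799/96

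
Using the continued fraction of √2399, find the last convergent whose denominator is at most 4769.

√2399 = [48; 1, 47, 1, 96, …] (period length 4).
Convergents:
  p_0/q_0 = 48/1
  p_1/q_1 = 49/1
  p_2/q_2 = 2351/48
  p_3/q_3 = 2400/49
  p_4/q_4 = 232751/4752
  p_5/q_5 = 235151/4801
q_4 = 4752 ≤ 4769 < 4801 = q_5, so the answer is 232751/4752.

232751/4752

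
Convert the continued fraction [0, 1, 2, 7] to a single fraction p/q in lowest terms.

Using pₖ = aₖpₖ₋₁ + pₖ₋₂ and qₖ = aₖqₖ₋₁ + qₖ₋₂:
  k=0: a=0, p=0, q=1
  k=1: a=1, p=1, q=1
  k=2: a=2, p=2, q=3
  k=3: a=7, p=15, q=22

15/22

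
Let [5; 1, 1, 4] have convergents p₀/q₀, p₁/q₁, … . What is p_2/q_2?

11/2

Using pₖ = aₖpₖ₋₁ + pₖ₋₂, qₖ = aₖqₖ₋₁ + qₖ₋₂ (with p₋₁=1, p₋₂=0, q₋₁=0, q₋₂=1):
  k=0: a=5, p=5, q=1
  k=1: a=1, p=6, q=1
  k=2: a=1, p=11, q=2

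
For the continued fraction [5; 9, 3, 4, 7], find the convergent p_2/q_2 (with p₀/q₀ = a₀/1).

Using pₖ = aₖpₖ₋₁ + pₖ₋₂, qₖ = aₖqₖ₋₁ + qₖ₋₂ (with p₋₁=1, p₋₂=0, q₋₁=0, q₋₂=1):
  k=0: a=5, p=5, q=1
  k=1: a=9, p=46, q=9
  k=2: a=3, p=143, q=28

143/28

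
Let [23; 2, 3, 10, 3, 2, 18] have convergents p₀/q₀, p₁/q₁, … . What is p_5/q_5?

Using pₖ = aₖpₖ₋₁ + pₖ₋₂, qₖ = aₖqₖ₋₁ + qₖ₋₂ (with p₋₁=1, p₋₂=0, q₋₁=0, q₋₂=1):
  k=0: a=23, p=23, q=1
  k=1: a=2, p=47, q=2
  k=2: a=3, p=164, q=7
  k=3: a=10, p=1687, q=72
  k=4: a=3, p=5225, q=223
  k=5: a=2, p=12137, q=518

12137/518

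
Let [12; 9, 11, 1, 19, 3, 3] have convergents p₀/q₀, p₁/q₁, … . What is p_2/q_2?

1211/100

Using pₖ = aₖpₖ₋₁ + pₖ₋₂, qₖ = aₖqₖ₋₁ + qₖ₋₂ (with p₋₁=1, p₋₂=0, q₋₁=0, q₋₂=1):
  k=0: a=12, p=12, q=1
  k=1: a=9, p=109, q=9
  k=2: a=11, p=1211, q=100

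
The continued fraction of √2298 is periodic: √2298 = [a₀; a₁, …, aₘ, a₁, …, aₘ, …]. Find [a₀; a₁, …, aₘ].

a₀ = ⌊√2298⌋ = 47.
With m₀=0, d₀=1 and mₖ₊₁ = dₖaₖ − mₖ, dₖ₊₁ = (n − mₖ₊₁²)/dₖ, aₖ₊₁ = ⌊(a₀+mₖ₊₁)/dₖ₊₁⌋:
  k=1: m=47, d=89, a=1
  k=2: m=42, d=6, a=14
  k=3: m=42, d=89, a=1
  k=4: m=47, d=1, a=94
d=1 and a=2a₀=94 at k=4, so the next step gives (m, d) = (47, 89) again — its k=1 value — and the period has length 4.

[47; 1, 14, 1, 94]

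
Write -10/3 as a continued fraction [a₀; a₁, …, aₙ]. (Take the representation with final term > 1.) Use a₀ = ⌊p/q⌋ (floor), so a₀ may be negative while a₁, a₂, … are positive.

-10 = -4·3 + 2
3 = 1·2 + 1
2 = 2·1 + 0  (stop)
So -10/3 = [-4; 1, 2].

[-4; 1, 2]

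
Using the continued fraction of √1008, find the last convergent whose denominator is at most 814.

24161/761

√1008 = [31; 1, 2, 1, 62, …] (period length 4).
Convergents:
  p_0/q_0 = 31/1
  p_1/q_1 = 32/1
  p_2/q_2 = 95/3
  p_3/q_3 = 127/4
  p_4/q_4 = 7969/251
  p_5/q_5 = 8096/255
  p_6/q_6 = 24161/761
  p_7/q_7 = 32257/1016
q_6 = 761 ≤ 814 < 1016 = q_7, so the answer is 24161/761.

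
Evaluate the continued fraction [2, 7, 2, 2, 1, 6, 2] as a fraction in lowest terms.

Using pₖ = aₖpₖ₋₁ + pₖ₋₂ and qₖ = aₖqₖ₋₁ + qₖ₋₂:
  k=0: a=2, p=2, q=1
  k=1: a=7, p=15, q=7
  k=2: a=2, p=32, q=15
  k=3: a=2, p=79, q=37
  k=4: a=1, p=111, q=52
  k=5: a=6, p=745, q=349
  k=6: a=2, p=1601, q=750

1601/750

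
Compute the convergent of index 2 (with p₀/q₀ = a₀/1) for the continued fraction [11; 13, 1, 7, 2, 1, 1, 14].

155/14

Using pₖ = aₖpₖ₋₁ + pₖ₋₂, qₖ = aₖqₖ₋₁ + qₖ₋₂ (with p₋₁=1, p₋₂=0, q₋₁=0, q₋₂=1):
  k=0: a=11, p=11, q=1
  k=1: a=13, p=144, q=13
  k=2: a=1, p=155, q=14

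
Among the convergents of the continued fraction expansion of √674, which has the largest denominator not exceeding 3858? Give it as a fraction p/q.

35074/1351

√674 = [25; 1, 24, 1, 50, …] (period length 4).
Convergents:
  p_0/q_0 = 25/1
  p_1/q_1 = 26/1
  p_2/q_2 = 649/25
  p_3/q_3 = 675/26
  p_4/q_4 = 34399/1325
  p_5/q_5 = 35074/1351
  p_6/q_6 = 876175/33749
q_5 = 1351 ≤ 3858 < 33749 = q_6, so the answer is 35074/1351.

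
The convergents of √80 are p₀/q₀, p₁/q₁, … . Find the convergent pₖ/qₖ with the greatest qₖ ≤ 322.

√80 = [8; 1, 16, …] (period length 2).
Convergents:
  p_0/q_0 = 8/1
  p_1/q_1 = 9/1
  p_2/q_2 = 152/17
  p_3/q_3 = 161/18
  p_4/q_4 = 2728/305
  p_5/q_5 = 2889/323
q_4 = 305 ≤ 322 < 323 = q_5, so the answer is 2728/305.

2728/305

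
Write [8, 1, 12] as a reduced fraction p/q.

Using pₖ = aₖpₖ₋₁ + pₖ₋₂ and qₖ = aₖqₖ₋₁ + qₖ₋₂:
  k=0: a=8, p=8, q=1
  k=1: a=1, p=9, q=1
  k=2: a=12, p=116, q=13

116/13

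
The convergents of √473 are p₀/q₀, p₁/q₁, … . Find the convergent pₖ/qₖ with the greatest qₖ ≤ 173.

3719/171

√473 = [21; 1, 2, 1, 42, …] (period length 4).
Convergents:
  p_0/q_0 = 21/1
  p_1/q_1 = 22/1
  p_2/q_2 = 65/3
  p_3/q_3 = 87/4
  p_4/q_4 = 3719/171
  p_5/q_5 = 3806/175
q_4 = 171 ≤ 173 < 175 = q_5, so the answer is 3719/171.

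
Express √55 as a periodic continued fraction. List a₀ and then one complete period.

a₀ = ⌊√55⌋ = 7.
With m₀=0, d₀=1 and mₖ₊₁ = dₖaₖ − mₖ, dₖ₊₁ = (n − mₖ₊₁²)/dₖ, aₖ₊₁ = ⌊(a₀+mₖ₊₁)/dₖ₊₁⌋:
  k=1: m=7, d=6, a=2
  k=2: m=5, d=5, a=2
  k=3: m=5, d=6, a=2
  k=4: m=7, d=1, a=14
d=1 and a=2a₀=14 at k=4, so the next step gives (m, d) = (7, 6) again — its k=1 value — and the period has length 4.

[7; 2, 2, 2, 14]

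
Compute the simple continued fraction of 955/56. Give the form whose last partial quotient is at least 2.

955 = 17·56 + 3
56 = 18·3 + 2
3 = 1·2 + 1
2 = 2·1 + 0  (stop)
So 955/56 = [17; 18, 1, 2].

[17; 18, 1, 2]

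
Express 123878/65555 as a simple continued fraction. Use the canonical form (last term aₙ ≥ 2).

123878 = 1×65555 + 58323
65555 = 1×58323 + 7232
58323 = 8×7232 + 467
7232 = 15×467 + 227
467 = 2×227 + 13
227 = 17×13 + 6
13 = 2×6 + 1
6 = 6×1 + 0  (stop)
So 123878/65555 = [1; 1, 8, 15, 2, 17, 2, 6].

[1; 1, 8, 15, 2, 17, 2, 6]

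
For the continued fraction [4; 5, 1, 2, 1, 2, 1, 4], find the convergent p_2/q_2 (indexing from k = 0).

25/6

Using pₖ = aₖpₖ₋₁ + pₖ₋₂, qₖ = aₖqₖ₋₁ + qₖ₋₂ (with p₋₁=1, p₋₂=0, q₋₁=0, q₋₂=1):
  k=0: a=4, p=4, q=1
  k=1: a=5, p=21, q=5
  k=2: a=1, p=25, q=6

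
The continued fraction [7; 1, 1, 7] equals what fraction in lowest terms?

Using pₖ = aₖpₖ₋₁ + pₖ₋₂ and qₖ = aₖqₖ₋₁ + qₖ₋₂:
  k=0: a=7, p=7, q=1
  k=1: a=1, p=8, q=1
  k=2: a=1, p=15, q=2
  k=3: a=7, p=113, q=15

113/15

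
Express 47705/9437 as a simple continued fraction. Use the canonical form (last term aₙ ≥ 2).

47705 = 5·9437 + 520
9437 = 18·520 + 77
520 = 6·77 + 58
77 = 1·58 + 19
58 = 3·19 + 1
19 = 19·1 + 0  (stop)
So 47705/9437 = [5; 18, 6, 1, 3, 19].

[5; 18, 6, 1, 3, 19]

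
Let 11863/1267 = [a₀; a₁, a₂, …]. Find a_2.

11863 = 9·1267 + 460   →  a_0 = 9
1267 = 2·460 + 347   →  a_1 = 2
460 = 1·347 + 113   →  a_2 = 1

1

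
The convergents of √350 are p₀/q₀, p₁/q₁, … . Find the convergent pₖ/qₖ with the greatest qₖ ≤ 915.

√350 = [18; 1, 2, 2, 2, 1, 36, …] (period length 6).
Convergents:
  p_0/q_0 = 18/1
  p_1/q_1 = 19/1
  p_2/q_2 = 56/3
  p_3/q_3 = 131/7
  p_4/q_4 = 318/17
  p_5/q_5 = 449/24
  p_6/q_6 = 16482/881
  p_7/q_7 = 16931/905
  p_8/q_8 = 50344/2691
q_7 = 905 ≤ 915 < 2691 = q_8, so the answer is 16931/905.

16931/905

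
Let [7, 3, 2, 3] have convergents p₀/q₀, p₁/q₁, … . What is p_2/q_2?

51/7

Using pₖ = aₖpₖ₋₁ + pₖ₋₂, qₖ = aₖqₖ₋₁ + qₖ₋₂ (with p₋₁=1, p₋₂=0, q₋₁=0, q₋₂=1):
  k=0: a=7, p=7, q=1
  k=1: a=3, p=22, q=3
  k=2: a=2, p=51, q=7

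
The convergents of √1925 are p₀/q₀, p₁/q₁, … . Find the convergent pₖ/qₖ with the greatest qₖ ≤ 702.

30493/695

√1925 = [43; 1, 6, 1, 86, …] (period length 4).
Convergents:
  p_0/q_0 = 43/1
  p_1/q_1 = 44/1
  p_2/q_2 = 307/7
  p_3/q_3 = 351/8
  p_4/q_4 = 30493/695
  p_5/q_5 = 30844/703
q_4 = 695 ≤ 702 < 703 = q_5, so the answer is 30493/695.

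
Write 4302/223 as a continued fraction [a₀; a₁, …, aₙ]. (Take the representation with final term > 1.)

[19; 3, 2, 3, 9]

4302 = 19·223 + 65
223 = 3·65 + 28
65 = 2·28 + 9
28 = 3·9 + 1
9 = 9·1 + 0  (stop)
So 4302/223 = [19; 3, 2, 3, 9].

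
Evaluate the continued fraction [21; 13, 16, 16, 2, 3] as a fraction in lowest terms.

Fold from the inside: start with 3/1.
  2 + 1/3 = 7/3
  16 + 3/7 = 115/7
  16 + 7/115 = 1847/115
  13 + 115/1847 = 24126/1847
  21 + 1847/24126 = 508493/24126

508493/24126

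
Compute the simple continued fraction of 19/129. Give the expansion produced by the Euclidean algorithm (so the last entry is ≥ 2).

19 = 0*129 + 19
129 = 6*19 + 15
19 = 1*15 + 4
15 = 3*4 + 3
4 = 1*3 + 1
3 = 3*1 + 0  (stop)
So 19/129 = [0; 6, 1, 3, 1, 3].

[0; 6, 1, 3, 1, 3]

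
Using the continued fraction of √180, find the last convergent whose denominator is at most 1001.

√180 = [13; 2, 2, 2, 26, …] (period length 4).
Convergents:
  p_0/q_0 = 13/1
  p_1/q_1 = 27/2
  p_2/q_2 = 67/5
  p_3/q_3 = 161/12
  p_4/q_4 = 4253/317
  p_5/q_5 = 8667/646
  p_6/q_6 = 21587/1609
q_5 = 646 ≤ 1001 < 1609 = q_6, so the answer is 8667/646.

8667/646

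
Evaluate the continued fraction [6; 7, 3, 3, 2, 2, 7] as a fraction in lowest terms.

18601/3031

Fold from the inside: start with 7/1.
  2 + 1/7 = 15/7
  2 + 7/15 = 37/15
  3 + 15/37 = 126/37
  3 + 37/126 = 415/126
  7 + 126/415 = 3031/415
  6 + 415/3031 = 18601/3031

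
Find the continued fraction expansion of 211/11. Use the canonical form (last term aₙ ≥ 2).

211 = 19×11 + 2
11 = 5×2 + 1
2 = 2×1 + 0  (stop)
So 211/11 = [19; 5, 2].

[19; 5, 2]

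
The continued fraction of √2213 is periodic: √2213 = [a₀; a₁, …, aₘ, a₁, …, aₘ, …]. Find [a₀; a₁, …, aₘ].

[47; 23, 1, 1, 23, 94]

a₀ = ⌊√2213⌋ = 47.
With m₀=0, d₀=1 and mₖ₊₁ = dₖaₖ − mₖ, dₖ₊₁ = (n − mₖ₊₁²)/dₖ, aₖ₊₁ = ⌊(a₀+mₖ₊₁)/dₖ₊₁⌋:
  k=1: m=47, d=4, a=23
  k=2: m=45, d=47, a=1
  k=3: m=2, d=47, a=1
  k=4: m=45, d=4, a=23
  k=5: m=47, d=1, a=94
d=1 and a=2a₀=94 at k=5, so the next step gives (m, d) = (47, 4) again — its k=1 value — and the period has length 5.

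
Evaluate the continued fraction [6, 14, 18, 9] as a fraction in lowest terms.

Using pₖ = aₖpₖ₋₁ + pₖ₋₂ and qₖ = aₖqₖ₋₁ + qₖ₋₂:
  k=0: a=6, p=6, q=1
  k=1: a=14, p=85, q=14
  k=2: a=18, p=1536, q=253
  k=3: a=9, p=13909, q=2291

13909/2291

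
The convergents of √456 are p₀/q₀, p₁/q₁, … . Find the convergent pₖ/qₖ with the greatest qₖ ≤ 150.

1025/48

√456 = [21; 2, 1, 4, 1, 2, 42, …] (period length 6).
Convergents:
  p_0/q_0 = 21/1
  p_1/q_1 = 43/2
  p_2/q_2 = 64/3
  p_3/q_3 = 299/14
  p_4/q_4 = 363/17
  p_5/q_5 = 1025/48
  p_6/q_6 = 43413/2033
q_5 = 48 ≤ 150 < 2033 = q_6, so the answer is 1025/48.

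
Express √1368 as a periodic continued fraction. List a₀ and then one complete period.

a₀ = ⌊√1368⌋ = 36.
With m₀=0, d₀=1 and mₖ₊₁ = dₖaₖ − mₖ, dₖ₊₁ = (n − mₖ₊₁²)/dₖ, aₖ₊₁ = ⌊(a₀+mₖ₊₁)/dₖ₊₁⌋:
  k=1: m=36, d=72, a=1
  k=2: m=36, d=1, a=72
d=1 and a=2a₀=72 at k=2, so the next step gives (m, d) = (36, 72) again — its k=1 value — and the period has length 2.

[36; 1, 72]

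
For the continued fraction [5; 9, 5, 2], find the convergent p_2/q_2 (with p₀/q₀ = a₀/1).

235/46

Using pₖ = aₖpₖ₋₁ + pₖ₋₂, qₖ = aₖqₖ₋₁ + qₖ₋₂ (with p₋₁=1, p₋₂=0, q₋₁=0, q₋₂=1):
  k=0: a=5, p=5, q=1
  k=1: a=9, p=46, q=9
  k=2: a=5, p=235, q=46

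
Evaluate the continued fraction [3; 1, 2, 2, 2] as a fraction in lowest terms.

Fold from the inside: start with 2/1.
  2 + 1/2 = 5/2
  2 + 2/5 = 12/5
  1 + 5/12 = 17/12
  3 + 12/17 = 63/17

63/17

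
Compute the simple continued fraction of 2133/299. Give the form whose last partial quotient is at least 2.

2133 = 7*299 + 40
299 = 7*40 + 19
40 = 2*19 + 2
19 = 9*2 + 1
2 = 2*1 + 0  (stop)
So 2133/299 = [7; 7, 2, 9, 2].

[7; 7, 2, 9, 2]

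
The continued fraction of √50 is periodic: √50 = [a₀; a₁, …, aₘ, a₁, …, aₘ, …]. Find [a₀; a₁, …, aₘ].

[7; 14]

a₀ = ⌊√50⌋ = 7.
With m₀=0, d₀=1 and mₖ₊₁ = dₖaₖ − mₖ, dₖ₊₁ = (n − mₖ₊₁²)/dₖ, aₖ₊₁ = ⌊(a₀+mₖ₊₁)/dₖ₊₁⌋:
  k=1: m=7, d=1, a=14
d=1 and a=2a₀=14 at k=1, so the next step gives (m, d) = (7, 1) again — its k=1 value — and the period has length 1.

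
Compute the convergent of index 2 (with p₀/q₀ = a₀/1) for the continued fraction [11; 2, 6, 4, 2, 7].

Using pₖ = aₖpₖ₋₁ + pₖ₋₂, qₖ = aₖqₖ₋₁ + qₖ₋₂ (with p₋₁=1, p₋₂=0, q₋₁=0, q₋₂=1):
  k=0: a=11, p=11, q=1
  k=1: a=2, p=23, q=2
  k=2: a=6, p=149, q=13

149/13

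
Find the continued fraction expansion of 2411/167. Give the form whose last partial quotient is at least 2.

2411 = 14*167 + 73
167 = 2*73 + 21
73 = 3*21 + 10
21 = 2*10 + 1
10 = 10*1 + 0  (stop)
So 2411/167 = [14; 2, 3, 2, 10].

[14; 2, 3, 2, 10]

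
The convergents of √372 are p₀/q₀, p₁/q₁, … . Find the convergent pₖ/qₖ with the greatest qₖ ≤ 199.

3491/181

√372 = [19; 3, 2, 12, 2, 3, 38, …] (period length 6).
Convergents:
  p_0/q_0 = 19/1
  p_1/q_1 = 58/3
  p_2/q_2 = 135/7
  p_3/q_3 = 1678/87
  p_4/q_4 = 3491/181
  p_5/q_5 = 12151/630
q_4 = 181 ≤ 199 < 630 = q_5, so the answer is 3491/181.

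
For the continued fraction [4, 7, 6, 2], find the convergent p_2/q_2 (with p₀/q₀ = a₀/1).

Using pₖ = aₖpₖ₋₁ + pₖ₋₂, qₖ = aₖqₖ₋₁ + qₖ₋₂ (with p₋₁=1, p₋₂=0, q₋₁=0, q₋₂=1):
  k=0: a=4, p=4, q=1
  k=1: a=7, p=29, q=7
  k=2: a=6, p=178, q=43

178/43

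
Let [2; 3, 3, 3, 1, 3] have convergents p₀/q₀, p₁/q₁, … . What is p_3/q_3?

76/33

Using pₖ = aₖpₖ₋₁ + pₖ₋₂, qₖ = aₖqₖ₋₁ + qₖ₋₂ (with p₋₁=1, p₋₂=0, q₋₁=0, q₋₂=1):
  k=0: a=2, p=2, q=1
  k=1: a=3, p=7, q=3
  k=2: a=3, p=23, q=10
  k=3: a=3, p=76, q=33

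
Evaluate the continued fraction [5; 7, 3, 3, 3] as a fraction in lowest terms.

1238/241

Fold from the inside: start with 3/1.
  3 + 1/3 = 10/3
  3 + 3/10 = 33/10
  7 + 10/33 = 241/33
  5 + 33/241 = 1238/241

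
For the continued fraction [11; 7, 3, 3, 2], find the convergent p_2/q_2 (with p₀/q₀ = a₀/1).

245/22

Using pₖ = aₖpₖ₋₁ + pₖ₋₂, qₖ = aₖqₖ₋₁ + qₖ₋₂ (with p₋₁=1, p₋₂=0, q₋₁=0, q₋₂=1):
  k=0: a=11, p=11, q=1
  k=1: a=7, p=78, q=7
  k=2: a=3, p=245, q=22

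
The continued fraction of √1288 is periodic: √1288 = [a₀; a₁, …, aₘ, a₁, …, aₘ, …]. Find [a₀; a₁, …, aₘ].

[35; 1, 7, 1, 70]

a₀ = ⌊√1288⌋ = 35.
With m₀=0, d₀=1 and mₖ₊₁ = dₖaₖ − mₖ, dₖ₊₁ = (n − mₖ₊₁²)/dₖ, aₖ₊₁ = ⌊(a₀+mₖ₊₁)/dₖ₊₁⌋:
  k=1: m=35, d=63, a=1
  k=2: m=28, d=8, a=7
  k=3: m=28, d=63, a=1
  k=4: m=35, d=1, a=70
d=1 and a=2a₀=70 at k=4, so the next step gives (m, d) = (35, 63) again — its k=1 value — and the period has length 4.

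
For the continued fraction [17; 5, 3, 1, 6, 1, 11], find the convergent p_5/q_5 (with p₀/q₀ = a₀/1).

Using pₖ = aₖpₖ₋₁ + pₖ₋₂, qₖ = aₖqₖ₋₁ + qₖ₋₂ (with p₋₁=1, p₋₂=0, q₋₁=0, q₋₂=1):
  k=0: a=17, p=17, q=1
  k=1: a=5, p=86, q=5
  k=2: a=3, p=275, q=16
  k=3: a=1, p=361, q=21
  k=4: a=6, p=2441, q=142
  k=5: a=1, p=2802, q=163

2802/163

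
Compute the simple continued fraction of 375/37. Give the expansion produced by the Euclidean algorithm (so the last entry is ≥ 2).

375 = 10×37 + 5
37 = 7×5 + 2
5 = 2×2 + 1
2 = 2×1 + 0  (stop)
So 375/37 = [10; 7, 2, 2].

[10; 7, 2, 2]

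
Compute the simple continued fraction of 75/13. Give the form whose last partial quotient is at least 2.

75 = 5·13 + 10
13 = 1·10 + 3
10 = 3·3 + 1
3 = 3·1 + 0  (stop)
So 75/13 = [5; 1, 3, 3].

[5; 1, 3, 3]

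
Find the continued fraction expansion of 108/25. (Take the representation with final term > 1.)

108 = 4*25 + 8
25 = 3*8 + 1
8 = 8*1 + 0  (stop)
So 108/25 = [4; 3, 8].

[4; 3, 8]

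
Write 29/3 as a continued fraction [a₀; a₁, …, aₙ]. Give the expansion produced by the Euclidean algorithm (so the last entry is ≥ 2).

[9; 1, 2]

29 = 9·3 + 2
3 = 1·2 + 1
2 = 2·1 + 0  (stop)
So 29/3 = [9; 1, 2].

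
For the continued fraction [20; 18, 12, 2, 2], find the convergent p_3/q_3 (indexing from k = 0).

9065/452

Using pₖ = aₖpₖ₋₁ + pₖ₋₂, qₖ = aₖqₖ₋₁ + qₖ₋₂ (with p₋₁=1, p₋₂=0, q₋₁=0, q₋₂=1):
  k=0: a=20, p=20, q=1
  k=1: a=18, p=361, q=18
  k=2: a=12, p=4352, q=217
  k=3: a=2, p=9065, q=452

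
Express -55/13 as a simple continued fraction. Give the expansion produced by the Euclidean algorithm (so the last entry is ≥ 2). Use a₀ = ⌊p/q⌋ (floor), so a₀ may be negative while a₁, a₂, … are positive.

[-5; 1, 3, 3]

-55 = -5×13 + 10
13 = 1×10 + 3
10 = 3×3 + 1
3 = 3×1 + 0  (stop)
So -55/13 = [-5; 1, 3, 3].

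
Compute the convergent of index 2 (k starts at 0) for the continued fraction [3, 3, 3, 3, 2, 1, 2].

Using pₖ = aₖpₖ₋₁ + pₖ₋₂, qₖ = aₖqₖ₋₁ + qₖ₋₂ (with p₋₁=1, p₋₂=0, q₋₁=0, q₋₂=1):
  k=0: a=3, p=3, q=1
  k=1: a=3, p=10, q=3
  k=2: a=3, p=33, q=10

33/10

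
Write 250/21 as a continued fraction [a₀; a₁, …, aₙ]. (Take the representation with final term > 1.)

250 = 11·21 + 19
21 = 1·19 + 2
19 = 9·2 + 1
2 = 2·1 + 0  (stop)
So 250/21 = [11; 1, 9, 2].

[11; 1, 9, 2]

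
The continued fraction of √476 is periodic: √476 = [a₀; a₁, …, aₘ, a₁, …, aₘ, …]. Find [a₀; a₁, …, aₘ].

a₀ = ⌊√476⌋ = 21.

[21; 1, 4, 2, 10, 2, 4, 1, 42]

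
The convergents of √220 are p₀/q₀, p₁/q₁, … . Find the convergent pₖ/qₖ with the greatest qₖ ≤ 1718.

15841/1068

√220 = [14; 1, 4, 1, 28, …] (period length 4).
Convergents:
  p_0/q_0 = 14/1
  p_1/q_1 = 15/1
  p_2/q_2 = 74/5
  p_3/q_3 = 89/6
  p_4/q_4 = 2566/173
  p_5/q_5 = 2655/179
  p_6/q_6 = 13186/889
  p_7/q_7 = 15841/1068
  p_8/q_8 = 456734/30793
q_7 = 1068 ≤ 1718 < 30793 = q_8, so the answer is 15841/1068.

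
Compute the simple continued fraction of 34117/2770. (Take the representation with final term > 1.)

[12; 3, 6, 3, 4, 3, 3]

34117 = 12*2770 + 877
2770 = 3*877 + 139
877 = 6*139 + 43
139 = 3*43 + 10
43 = 4*10 + 3
10 = 3*3 + 1
3 = 3*1 + 0  (stop)
So 34117/2770 = [12; 3, 6, 3, 4, 3, 3].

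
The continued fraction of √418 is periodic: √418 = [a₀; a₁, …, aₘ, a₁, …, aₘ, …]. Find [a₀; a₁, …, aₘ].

a₀ = ⌊√418⌋ = 20.
With m₀=0, d₀=1 and mₖ₊₁ = dₖaₖ − mₖ, dₖ₊₁ = (n − mₖ₊₁²)/dₖ, aₖ₊₁ = ⌊(a₀+mₖ₊₁)/dₖ₊₁⌋:
  k=1: m=20, d=18, a=2
  k=2: m=16, d=9, a=4
  k=3: m=20, d=2, a=20
  k=4: m=20, d=9, a=4
  k=5: m=16, d=18, a=2
  k=6: m=20, d=1, a=40
d=1 and a=2a₀=40 at k=6, so the next step gives (m, d) = (20, 18) again — its k=1 value — and the period has length 6.

[20; 2, 4, 20, 4, 2, 40]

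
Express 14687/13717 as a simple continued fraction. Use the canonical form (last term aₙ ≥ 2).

[1; 14, 7, 12, 2, 5]

14687 = 1*13717 + 970
13717 = 14*970 + 137
970 = 7*137 + 11
137 = 12*11 + 5
11 = 2*5 + 1
5 = 5*1 + 0  (stop)
So 14687/13717 = [1; 14, 7, 12, 2, 5].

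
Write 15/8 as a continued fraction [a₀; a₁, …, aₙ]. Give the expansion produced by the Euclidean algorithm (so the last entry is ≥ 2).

[1; 1, 7]

15 = 1×8 + 7
8 = 1×7 + 1
7 = 7×1 + 0  (stop)
So 15/8 = [1; 1, 7].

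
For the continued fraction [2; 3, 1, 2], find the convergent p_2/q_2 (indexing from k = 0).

9/4

Using pₖ = aₖpₖ₋₁ + pₖ₋₂, qₖ = aₖqₖ₋₁ + qₖ₋₂ (with p₋₁=1, p₋₂=0, q₋₁=0, q₋₂=1):
  k=0: a=2, p=2, q=1
  k=1: a=3, p=7, q=3
  k=2: a=1, p=9, q=4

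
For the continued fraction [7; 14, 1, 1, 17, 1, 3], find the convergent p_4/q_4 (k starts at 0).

3591/508

Using pₖ = aₖpₖ₋₁ + pₖ₋₂, qₖ = aₖqₖ₋₁ + qₖ₋₂ (with p₋₁=1, p₋₂=0, q₋₁=0, q₋₂=1):
  k=0: a=7, p=7, q=1
  k=1: a=14, p=99, q=14
  k=2: a=1, p=106, q=15
  k=3: a=1, p=205, q=29
  k=4: a=17, p=3591, q=508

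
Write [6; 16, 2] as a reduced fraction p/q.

200/33

Using pₖ = aₖpₖ₋₁ + pₖ₋₂ and qₖ = aₖqₖ₋₁ + qₖ₋₂:
  k=0: a=6, p=6, q=1
  k=1: a=16, p=97, q=16
  k=2: a=2, p=200, q=33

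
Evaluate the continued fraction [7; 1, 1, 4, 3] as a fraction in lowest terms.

219/29

Fold from the inside: start with 3/1.
  4 + 1/3 = 13/3
  1 + 3/13 = 16/13
  1 + 13/16 = 29/16
  7 + 16/29 = 219/29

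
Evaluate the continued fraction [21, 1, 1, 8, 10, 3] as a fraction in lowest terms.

11475/533

Fold from the inside: start with 3/1.
  10 + 1/3 = 31/3
  8 + 3/31 = 251/31
  1 + 31/251 = 282/251
  1 + 251/282 = 533/282
  21 + 282/533 = 11475/533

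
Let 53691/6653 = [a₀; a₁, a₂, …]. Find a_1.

14

53691 = 8·6653 + 467   →  a_0 = 8
6653 = 14·467 + 115   →  a_1 = 14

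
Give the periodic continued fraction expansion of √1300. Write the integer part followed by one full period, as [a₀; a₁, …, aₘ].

a₀ = ⌊√1300⌋ = 36.
With m₀=0, d₀=1 and mₖ₊₁ = dₖaₖ − mₖ, dₖ₊₁ = (n − mₖ₊₁²)/dₖ, aₖ₊₁ = ⌊(a₀+mₖ₊₁)/dₖ₊₁⌋:
  k=1: m=36, d=4, a=18
  k=2: m=36, d=1, a=72
d=1 and a=2a₀=72 at k=2, so the next step gives (m, d) = (36, 4) again — its k=1 value — and the period has length 2.

[36; 18, 72]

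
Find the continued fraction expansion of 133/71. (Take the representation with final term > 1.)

[1; 1, 6, 1, 8]

133 = 1*71 + 62
71 = 1*62 + 9
62 = 6*9 + 8
9 = 1*8 + 1
8 = 8*1 + 0  (stop)
So 133/71 = [1; 1, 6, 1, 8].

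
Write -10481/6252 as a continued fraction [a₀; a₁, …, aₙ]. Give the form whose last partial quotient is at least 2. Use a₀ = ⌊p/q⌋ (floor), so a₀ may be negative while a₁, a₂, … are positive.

-10481 = -2×6252 + 2023
6252 = 3×2023 + 183
2023 = 11×183 + 10
183 = 18×10 + 3
10 = 3×3 + 1
3 = 3×1 + 0  (stop)
So -10481/6252 = [-2; 3, 11, 18, 3, 3].

[-2; 3, 11, 18, 3, 3]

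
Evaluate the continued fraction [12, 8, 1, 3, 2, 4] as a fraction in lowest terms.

4252/351

Fold from the inside: start with 4/1.
  2 + 1/4 = 9/4
  3 + 4/9 = 31/9
  1 + 9/31 = 40/31
  8 + 31/40 = 351/40
  12 + 40/351 = 4252/351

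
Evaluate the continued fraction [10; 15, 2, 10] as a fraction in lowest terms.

3271/325

Fold from the inside: start with 10/1.
  2 + 1/10 = 21/10
  15 + 10/21 = 325/21
  10 + 21/325 = 3271/325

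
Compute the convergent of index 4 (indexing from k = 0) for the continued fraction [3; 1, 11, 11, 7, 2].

Using pₖ = aₖpₖ₋₁ + pₖ₋₂, qₖ = aₖqₖ₋₁ + qₖ₋₂ (with p₋₁=1, p₋₂=0, q₋₁=0, q₋₂=1):
  k=0: a=3, p=3, q=1
  k=1: a=1, p=4, q=1
  k=2: a=11, p=47, q=12
  k=3: a=11, p=521, q=133
  k=4: a=7, p=3694, q=943

3694/943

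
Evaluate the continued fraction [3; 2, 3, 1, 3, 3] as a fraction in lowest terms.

Fold from the inside: start with 3/1.
  3 + 1/3 = 10/3
  1 + 3/10 = 13/10
  3 + 10/13 = 49/13
  2 + 13/49 = 111/49
  3 + 49/111 = 382/111

382/111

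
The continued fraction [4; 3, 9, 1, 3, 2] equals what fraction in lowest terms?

1180/273

Fold from the inside: start with 2/1.
  3 + 1/2 = 7/2
  1 + 2/7 = 9/7
  9 + 7/9 = 88/9
  3 + 9/88 = 273/88
  4 + 88/273 = 1180/273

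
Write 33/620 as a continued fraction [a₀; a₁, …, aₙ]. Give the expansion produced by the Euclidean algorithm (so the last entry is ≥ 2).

33 = 0·620 + 33
620 = 18·33 + 26
33 = 1·26 + 7
26 = 3·7 + 5
7 = 1·5 + 2
5 = 2·2 + 1
2 = 2·1 + 0  (stop)
So 33/620 = [0; 18, 1, 3, 1, 2, 2].

[0; 18, 1, 3, 1, 2, 2]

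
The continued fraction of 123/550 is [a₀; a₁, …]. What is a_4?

123 = 0·550 + 123   →  a_0 = 0
550 = 4·123 + 58   →  a_1 = 4
123 = 2·58 + 7   →  a_2 = 2
58 = 8·7 + 2   →  a_3 = 8
7 = 3·2 + 1   →  a_4 = 3

3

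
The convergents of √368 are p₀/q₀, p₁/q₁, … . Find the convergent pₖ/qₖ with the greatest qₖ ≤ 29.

√368 = [19; 5, 2, 5, 38, …] (period length 4).
Convergents:
  p_0/q_0 = 19/1
  p_1/q_1 = 96/5
  p_2/q_2 = 211/11
  p_3/q_3 = 1151/60
q_2 = 11 ≤ 29 < 60 = q_3, so the answer is 211/11.

211/11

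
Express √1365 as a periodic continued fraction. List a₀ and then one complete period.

a₀ = ⌊√1365⌋ = 36.
With m₀=0, d₀=1 and mₖ₊₁ = dₖaₖ − mₖ, dₖ₊₁ = (n − mₖ₊₁²)/dₖ, aₖ₊₁ = ⌊(a₀+mₖ₊₁)/dₖ₊₁⌋:
  k=1: m=36, d=69, a=1
  k=2: m=33, d=4, a=17
  k=3: m=35, d=35, a=2
  k=4: m=35, d=4, a=17
  k=5: m=33, d=69, a=1
  k=6: m=36, d=1, a=72
d=1 and a=2a₀=72 at k=6, so the next step gives (m, d) = (36, 69) again — its k=1 value — and the period has length 6.

[36; 1, 17, 2, 17, 1, 72]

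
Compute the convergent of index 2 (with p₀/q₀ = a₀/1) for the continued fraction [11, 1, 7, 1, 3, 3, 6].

95/8

Using pₖ = aₖpₖ₋₁ + pₖ₋₂, qₖ = aₖqₖ₋₁ + qₖ₋₂ (with p₋₁=1, p₋₂=0, q₋₁=0, q₋₂=1):
  k=0: a=11, p=11, q=1
  k=1: a=1, p=12, q=1
  k=2: a=7, p=95, q=8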